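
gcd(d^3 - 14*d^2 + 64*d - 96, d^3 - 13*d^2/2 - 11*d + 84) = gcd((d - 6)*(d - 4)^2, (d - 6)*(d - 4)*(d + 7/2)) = d^2 - 10*d + 24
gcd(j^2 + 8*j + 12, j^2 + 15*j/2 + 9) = j + 6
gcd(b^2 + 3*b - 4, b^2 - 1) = b - 1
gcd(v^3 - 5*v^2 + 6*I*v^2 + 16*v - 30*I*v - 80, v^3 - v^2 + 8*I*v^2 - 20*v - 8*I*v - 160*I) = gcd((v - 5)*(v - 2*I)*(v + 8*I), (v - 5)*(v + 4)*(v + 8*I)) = v^2 + v*(-5 + 8*I) - 40*I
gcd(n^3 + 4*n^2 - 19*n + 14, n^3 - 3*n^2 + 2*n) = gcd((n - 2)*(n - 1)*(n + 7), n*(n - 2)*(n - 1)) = n^2 - 3*n + 2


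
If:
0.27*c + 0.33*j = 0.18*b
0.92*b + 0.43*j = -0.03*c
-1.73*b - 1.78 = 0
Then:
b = -1.03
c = -3.69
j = 2.46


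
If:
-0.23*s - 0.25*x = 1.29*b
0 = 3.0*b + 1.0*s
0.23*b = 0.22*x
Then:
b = 0.00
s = 0.00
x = 0.00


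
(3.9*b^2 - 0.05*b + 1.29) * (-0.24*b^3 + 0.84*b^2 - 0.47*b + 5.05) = -0.936*b^5 + 3.288*b^4 - 2.1846*b^3 + 20.8021*b^2 - 0.8588*b + 6.5145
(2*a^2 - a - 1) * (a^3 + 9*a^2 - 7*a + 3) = 2*a^5 + 17*a^4 - 24*a^3 + 4*a^2 + 4*a - 3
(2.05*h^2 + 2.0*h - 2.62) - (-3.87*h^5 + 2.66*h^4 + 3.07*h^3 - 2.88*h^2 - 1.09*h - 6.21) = 3.87*h^5 - 2.66*h^4 - 3.07*h^3 + 4.93*h^2 + 3.09*h + 3.59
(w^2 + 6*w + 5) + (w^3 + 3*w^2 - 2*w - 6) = w^3 + 4*w^2 + 4*w - 1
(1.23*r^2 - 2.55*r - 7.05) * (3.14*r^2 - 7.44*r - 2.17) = 3.8622*r^4 - 17.1582*r^3 - 5.8341*r^2 + 57.9855*r + 15.2985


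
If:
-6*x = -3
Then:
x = 1/2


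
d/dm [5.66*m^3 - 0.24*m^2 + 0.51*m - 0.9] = 16.98*m^2 - 0.48*m + 0.51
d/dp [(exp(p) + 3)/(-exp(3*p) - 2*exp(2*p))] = (2*exp(2*p) + 11*exp(p) + 12)*exp(-2*p)/(exp(2*p) + 4*exp(p) + 4)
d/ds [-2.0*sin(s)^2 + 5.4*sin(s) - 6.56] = (5.4 - 4.0*sin(s))*cos(s)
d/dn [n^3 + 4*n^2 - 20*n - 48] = 3*n^2 + 8*n - 20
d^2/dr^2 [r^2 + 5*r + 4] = 2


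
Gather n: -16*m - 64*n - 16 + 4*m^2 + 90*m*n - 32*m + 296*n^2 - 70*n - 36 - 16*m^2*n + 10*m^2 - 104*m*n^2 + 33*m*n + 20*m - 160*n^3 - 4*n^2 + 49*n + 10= 14*m^2 - 28*m - 160*n^3 + n^2*(292 - 104*m) + n*(-16*m^2 + 123*m - 85) - 42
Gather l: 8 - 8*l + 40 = 48 - 8*l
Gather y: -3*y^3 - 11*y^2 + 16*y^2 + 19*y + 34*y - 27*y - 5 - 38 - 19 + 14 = -3*y^3 + 5*y^2 + 26*y - 48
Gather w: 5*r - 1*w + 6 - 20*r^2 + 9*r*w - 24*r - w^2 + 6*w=-20*r^2 - 19*r - w^2 + w*(9*r + 5) + 6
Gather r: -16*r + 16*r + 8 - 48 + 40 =0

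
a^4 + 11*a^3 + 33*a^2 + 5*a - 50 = (a - 1)*(a + 2)*(a + 5)^2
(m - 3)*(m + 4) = m^2 + m - 12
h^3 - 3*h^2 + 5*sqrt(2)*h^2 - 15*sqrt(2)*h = h*(h - 3)*(h + 5*sqrt(2))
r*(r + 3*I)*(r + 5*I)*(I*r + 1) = I*r^4 - 7*r^3 - 7*I*r^2 - 15*r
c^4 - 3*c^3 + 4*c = c*(c - 2)^2*(c + 1)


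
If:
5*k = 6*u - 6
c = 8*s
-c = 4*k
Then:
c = 24/5 - 24*u/5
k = 6*u/5 - 6/5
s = 3/5 - 3*u/5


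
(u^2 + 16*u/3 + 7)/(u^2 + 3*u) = (u + 7/3)/u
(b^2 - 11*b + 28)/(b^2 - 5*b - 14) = (b - 4)/(b + 2)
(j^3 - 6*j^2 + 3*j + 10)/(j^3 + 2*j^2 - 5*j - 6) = (j - 5)/(j + 3)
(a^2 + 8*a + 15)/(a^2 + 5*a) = (a + 3)/a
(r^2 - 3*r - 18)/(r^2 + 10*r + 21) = (r - 6)/(r + 7)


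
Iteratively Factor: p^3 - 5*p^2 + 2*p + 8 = (p - 2)*(p^2 - 3*p - 4) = (p - 4)*(p - 2)*(p + 1)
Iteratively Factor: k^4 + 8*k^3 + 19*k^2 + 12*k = (k + 4)*(k^3 + 4*k^2 + 3*k) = (k + 1)*(k + 4)*(k^2 + 3*k) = k*(k + 1)*(k + 4)*(k + 3)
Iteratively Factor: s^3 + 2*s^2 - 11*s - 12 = (s - 3)*(s^2 + 5*s + 4) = (s - 3)*(s + 4)*(s + 1)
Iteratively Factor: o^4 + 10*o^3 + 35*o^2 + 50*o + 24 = (o + 4)*(o^3 + 6*o^2 + 11*o + 6) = (o + 2)*(o + 4)*(o^2 + 4*o + 3) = (o + 2)*(o + 3)*(o + 4)*(o + 1)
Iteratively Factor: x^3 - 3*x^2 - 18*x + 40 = (x - 2)*(x^2 - x - 20) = (x - 5)*(x - 2)*(x + 4)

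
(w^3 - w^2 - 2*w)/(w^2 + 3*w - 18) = w*(w^2 - w - 2)/(w^2 + 3*w - 18)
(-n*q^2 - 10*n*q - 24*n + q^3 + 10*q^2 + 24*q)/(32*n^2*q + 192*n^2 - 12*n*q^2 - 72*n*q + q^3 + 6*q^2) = (-n*q - 4*n + q^2 + 4*q)/(32*n^2 - 12*n*q + q^2)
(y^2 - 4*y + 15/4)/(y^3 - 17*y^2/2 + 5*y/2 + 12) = (y - 5/2)/(y^2 - 7*y - 8)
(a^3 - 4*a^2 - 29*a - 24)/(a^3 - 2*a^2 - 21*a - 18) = (a - 8)/(a - 6)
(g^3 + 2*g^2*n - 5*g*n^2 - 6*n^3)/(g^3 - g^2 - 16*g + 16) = (g^3 + 2*g^2*n - 5*g*n^2 - 6*n^3)/(g^3 - g^2 - 16*g + 16)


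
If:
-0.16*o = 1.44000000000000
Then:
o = -9.00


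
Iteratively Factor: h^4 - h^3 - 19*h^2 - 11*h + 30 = (h + 3)*(h^3 - 4*h^2 - 7*h + 10) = (h - 1)*(h + 3)*(h^2 - 3*h - 10) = (h - 1)*(h + 2)*(h + 3)*(h - 5)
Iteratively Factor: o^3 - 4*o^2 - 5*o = (o)*(o^2 - 4*o - 5) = o*(o - 5)*(o + 1)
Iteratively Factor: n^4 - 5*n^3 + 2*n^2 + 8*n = (n - 4)*(n^3 - n^2 - 2*n) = n*(n - 4)*(n^2 - n - 2) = n*(n - 4)*(n + 1)*(n - 2)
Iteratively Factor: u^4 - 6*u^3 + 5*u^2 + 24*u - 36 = (u - 3)*(u^3 - 3*u^2 - 4*u + 12) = (u - 3)^2*(u^2 - 4) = (u - 3)^2*(u + 2)*(u - 2)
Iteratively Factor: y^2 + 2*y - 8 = (y + 4)*(y - 2)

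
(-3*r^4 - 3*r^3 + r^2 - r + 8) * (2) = -6*r^4 - 6*r^3 + 2*r^2 - 2*r + 16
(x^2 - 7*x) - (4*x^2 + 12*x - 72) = -3*x^2 - 19*x + 72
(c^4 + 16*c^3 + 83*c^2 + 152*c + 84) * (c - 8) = c^5 + 8*c^4 - 45*c^3 - 512*c^2 - 1132*c - 672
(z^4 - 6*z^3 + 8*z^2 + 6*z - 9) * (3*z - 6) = 3*z^5 - 24*z^4 + 60*z^3 - 30*z^2 - 63*z + 54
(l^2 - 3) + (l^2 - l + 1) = 2*l^2 - l - 2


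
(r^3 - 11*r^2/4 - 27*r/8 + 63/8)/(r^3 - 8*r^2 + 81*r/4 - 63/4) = (4*r + 7)/(2*(2*r - 7))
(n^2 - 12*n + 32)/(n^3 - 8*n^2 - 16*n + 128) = 1/(n + 4)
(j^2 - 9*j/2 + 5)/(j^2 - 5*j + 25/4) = 2*(j - 2)/(2*j - 5)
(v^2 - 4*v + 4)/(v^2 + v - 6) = (v - 2)/(v + 3)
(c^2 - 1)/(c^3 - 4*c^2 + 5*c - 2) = (c + 1)/(c^2 - 3*c + 2)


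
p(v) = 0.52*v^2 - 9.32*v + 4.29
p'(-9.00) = -18.68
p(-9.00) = 130.29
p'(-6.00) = -15.56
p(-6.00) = 78.93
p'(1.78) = -7.47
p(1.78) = -10.65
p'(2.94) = -6.26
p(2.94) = -18.62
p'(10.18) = 1.27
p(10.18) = -36.70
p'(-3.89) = -13.37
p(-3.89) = 48.41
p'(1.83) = -7.42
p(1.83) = -11.02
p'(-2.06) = -11.46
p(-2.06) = 25.70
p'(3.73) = -5.44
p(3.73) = -23.24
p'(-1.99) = -11.39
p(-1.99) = 24.90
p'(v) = 1.04*v - 9.32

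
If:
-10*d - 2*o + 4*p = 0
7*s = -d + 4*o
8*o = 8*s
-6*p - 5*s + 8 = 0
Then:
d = 24/37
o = -8/37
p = 56/37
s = -8/37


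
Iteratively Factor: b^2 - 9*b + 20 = (b - 4)*(b - 5)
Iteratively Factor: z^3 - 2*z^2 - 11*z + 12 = (z + 3)*(z^2 - 5*z + 4) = (z - 4)*(z + 3)*(z - 1)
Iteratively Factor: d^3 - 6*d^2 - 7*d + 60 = (d - 5)*(d^2 - d - 12) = (d - 5)*(d - 4)*(d + 3)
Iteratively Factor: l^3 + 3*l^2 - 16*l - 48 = (l - 4)*(l^2 + 7*l + 12) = (l - 4)*(l + 3)*(l + 4)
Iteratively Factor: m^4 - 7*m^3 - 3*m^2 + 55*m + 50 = (m - 5)*(m^3 - 2*m^2 - 13*m - 10) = (m - 5)*(m + 2)*(m^2 - 4*m - 5) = (m - 5)*(m + 1)*(m + 2)*(m - 5)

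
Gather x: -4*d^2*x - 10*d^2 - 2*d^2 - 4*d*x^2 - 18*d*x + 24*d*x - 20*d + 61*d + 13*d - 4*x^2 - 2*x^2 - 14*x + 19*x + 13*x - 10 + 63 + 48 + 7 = -12*d^2 + 54*d + x^2*(-4*d - 6) + x*(-4*d^2 + 6*d + 18) + 108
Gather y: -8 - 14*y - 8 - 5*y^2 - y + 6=-5*y^2 - 15*y - 10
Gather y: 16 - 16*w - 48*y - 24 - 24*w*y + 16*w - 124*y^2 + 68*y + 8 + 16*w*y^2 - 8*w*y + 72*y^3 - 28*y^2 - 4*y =72*y^3 + y^2*(16*w - 152) + y*(16 - 32*w)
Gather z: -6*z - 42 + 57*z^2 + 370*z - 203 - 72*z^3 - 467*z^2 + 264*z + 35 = -72*z^3 - 410*z^2 + 628*z - 210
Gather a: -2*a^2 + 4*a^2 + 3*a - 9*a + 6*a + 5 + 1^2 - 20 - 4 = 2*a^2 - 18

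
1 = 1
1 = 1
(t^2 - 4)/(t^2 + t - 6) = (t + 2)/(t + 3)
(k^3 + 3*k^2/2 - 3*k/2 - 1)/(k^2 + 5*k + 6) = (2*k^2 - k - 1)/(2*(k + 3))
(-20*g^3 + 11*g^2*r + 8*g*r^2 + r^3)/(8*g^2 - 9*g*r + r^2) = (20*g^2 + 9*g*r + r^2)/(-8*g + r)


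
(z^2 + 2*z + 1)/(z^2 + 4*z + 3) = (z + 1)/(z + 3)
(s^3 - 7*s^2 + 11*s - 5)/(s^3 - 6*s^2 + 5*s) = (s - 1)/s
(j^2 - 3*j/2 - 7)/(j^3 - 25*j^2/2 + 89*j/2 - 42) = (2*j^2 - 3*j - 14)/(2*j^3 - 25*j^2 + 89*j - 84)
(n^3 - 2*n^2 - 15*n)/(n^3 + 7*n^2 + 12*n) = (n - 5)/(n + 4)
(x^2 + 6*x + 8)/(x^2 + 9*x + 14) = (x + 4)/(x + 7)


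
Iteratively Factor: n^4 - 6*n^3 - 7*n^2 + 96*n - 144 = (n - 4)*(n^3 - 2*n^2 - 15*n + 36) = (n - 4)*(n - 3)*(n^2 + n - 12) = (n - 4)*(n - 3)*(n + 4)*(n - 3)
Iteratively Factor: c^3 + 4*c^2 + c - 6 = (c + 3)*(c^2 + c - 2) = (c - 1)*(c + 3)*(c + 2)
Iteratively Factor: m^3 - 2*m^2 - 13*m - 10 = (m - 5)*(m^2 + 3*m + 2) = (m - 5)*(m + 1)*(m + 2)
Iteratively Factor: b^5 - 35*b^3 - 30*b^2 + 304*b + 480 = (b - 5)*(b^4 + 5*b^3 - 10*b^2 - 80*b - 96) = (b - 5)*(b + 3)*(b^3 + 2*b^2 - 16*b - 32) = (b - 5)*(b + 2)*(b + 3)*(b^2 - 16) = (b - 5)*(b - 4)*(b + 2)*(b + 3)*(b + 4)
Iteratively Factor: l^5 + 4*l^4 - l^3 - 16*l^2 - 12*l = (l + 2)*(l^4 + 2*l^3 - 5*l^2 - 6*l) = (l + 2)*(l + 3)*(l^3 - l^2 - 2*l) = (l - 2)*(l + 2)*(l + 3)*(l^2 + l) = (l - 2)*(l + 1)*(l + 2)*(l + 3)*(l)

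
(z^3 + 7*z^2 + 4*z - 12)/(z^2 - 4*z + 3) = (z^2 + 8*z + 12)/(z - 3)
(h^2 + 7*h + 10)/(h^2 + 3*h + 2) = (h + 5)/(h + 1)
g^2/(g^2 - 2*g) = g/(g - 2)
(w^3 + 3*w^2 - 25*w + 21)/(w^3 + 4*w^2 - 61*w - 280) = (w^2 - 4*w + 3)/(w^2 - 3*w - 40)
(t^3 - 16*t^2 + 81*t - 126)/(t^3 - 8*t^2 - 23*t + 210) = (t - 3)/(t + 5)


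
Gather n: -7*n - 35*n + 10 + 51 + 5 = 66 - 42*n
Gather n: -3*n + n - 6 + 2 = -2*n - 4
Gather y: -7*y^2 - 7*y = -7*y^2 - 7*y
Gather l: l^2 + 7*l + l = l^2 + 8*l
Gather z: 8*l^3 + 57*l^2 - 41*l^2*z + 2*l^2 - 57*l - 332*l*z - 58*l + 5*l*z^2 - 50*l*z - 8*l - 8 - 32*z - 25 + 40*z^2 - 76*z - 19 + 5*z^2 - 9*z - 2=8*l^3 + 59*l^2 - 123*l + z^2*(5*l + 45) + z*(-41*l^2 - 382*l - 117) - 54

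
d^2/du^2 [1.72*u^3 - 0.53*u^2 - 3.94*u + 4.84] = 10.32*u - 1.06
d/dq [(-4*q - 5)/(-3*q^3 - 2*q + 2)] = (12*q^3 + 8*q - (4*q + 5)*(9*q^2 + 2) - 8)/(3*q^3 + 2*q - 2)^2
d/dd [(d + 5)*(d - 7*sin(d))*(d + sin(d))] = (d + 5)*(d - 7*sin(d))*(cos(d) + 1) - (d + 5)*(d + sin(d))*(7*cos(d) - 1) + (d - 7*sin(d))*(d + sin(d))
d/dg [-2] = 0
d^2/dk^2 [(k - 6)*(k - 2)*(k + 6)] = 6*k - 4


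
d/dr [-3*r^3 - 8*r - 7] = -9*r^2 - 8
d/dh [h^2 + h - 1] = 2*h + 1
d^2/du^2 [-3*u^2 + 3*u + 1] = -6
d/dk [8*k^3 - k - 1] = 24*k^2 - 1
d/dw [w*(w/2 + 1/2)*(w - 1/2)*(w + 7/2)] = 2*w^3 + 6*w^2 + 5*w/4 - 7/8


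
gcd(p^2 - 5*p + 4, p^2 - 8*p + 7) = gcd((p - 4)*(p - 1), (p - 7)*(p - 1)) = p - 1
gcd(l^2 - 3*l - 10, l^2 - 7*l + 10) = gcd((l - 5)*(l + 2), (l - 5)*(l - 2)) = l - 5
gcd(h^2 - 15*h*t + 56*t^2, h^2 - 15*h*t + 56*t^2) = h^2 - 15*h*t + 56*t^2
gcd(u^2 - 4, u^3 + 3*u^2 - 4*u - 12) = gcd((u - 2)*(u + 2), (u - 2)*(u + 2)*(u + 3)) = u^2 - 4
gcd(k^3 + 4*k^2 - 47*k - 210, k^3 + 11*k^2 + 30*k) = k^2 + 11*k + 30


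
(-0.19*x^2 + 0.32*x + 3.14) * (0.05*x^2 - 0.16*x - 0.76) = -0.0095*x^4 + 0.0464*x^3 + 0.2502*x^2 - 0.7456*x - 2.3864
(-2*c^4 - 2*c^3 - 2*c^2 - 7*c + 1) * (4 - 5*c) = 10*c^5 + 2*c^4 + 2*c^3 + 27*c^2 - 33*c + 4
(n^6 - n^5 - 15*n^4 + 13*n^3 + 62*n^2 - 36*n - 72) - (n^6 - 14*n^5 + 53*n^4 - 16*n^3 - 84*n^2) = 13*n^5 - 68*n^4 + 29*n^3 + 146*n^2 - 36*n - 72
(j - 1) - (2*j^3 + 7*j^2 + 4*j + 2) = -2*j^3 - 7*j^2 - 3*j - 3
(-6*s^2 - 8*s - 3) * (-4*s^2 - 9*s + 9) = 24*s^4 + 86*s^3 + 30*s^2 - 45*s - 27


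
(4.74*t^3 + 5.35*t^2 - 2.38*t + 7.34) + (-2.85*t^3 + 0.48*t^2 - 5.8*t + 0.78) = 1.89*t^3 + 5.83*t^2 - 8.18*t + 8.12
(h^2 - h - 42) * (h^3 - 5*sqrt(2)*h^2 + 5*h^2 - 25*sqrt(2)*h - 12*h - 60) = h^5 - 5*sqrt(2)*h^4 + 4*h^4 - 59*h^3 - 20*sqrt(2)*h^3 - 258*h^2 + 235*sqrt(2)*h^2 + 564*h + 1050*sqrt(2)*h + 2520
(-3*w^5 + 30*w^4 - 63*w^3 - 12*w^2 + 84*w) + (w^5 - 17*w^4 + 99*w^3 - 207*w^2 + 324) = -2*w^5 + 13*w^4 + 36*w^3 - 219*w^2 + 84*w + 324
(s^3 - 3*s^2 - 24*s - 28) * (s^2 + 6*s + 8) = s^5 + 3*s^4 - 34*s^3 - 196*s^2 - 360*s - 224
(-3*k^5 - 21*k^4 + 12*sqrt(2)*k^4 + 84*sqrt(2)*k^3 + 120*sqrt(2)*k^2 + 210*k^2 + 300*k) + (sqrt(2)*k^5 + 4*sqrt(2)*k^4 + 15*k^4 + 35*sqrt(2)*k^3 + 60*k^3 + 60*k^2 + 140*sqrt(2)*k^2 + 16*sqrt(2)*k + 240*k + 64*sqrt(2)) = -3*k^5 + sqrt(2)*k^5 - 6*k^4 + 16*sqrt(2)*k^4 + 60*k^3 + 119*sqrt(2)*k^3 + 270*k^2 + 260*sqrt(2)*k^2 + 16*sqrt(2)*k + 540*k + 64*sqrt(2)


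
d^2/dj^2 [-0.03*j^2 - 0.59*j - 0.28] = -0.0600000000000000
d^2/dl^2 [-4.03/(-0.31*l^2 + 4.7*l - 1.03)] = (-0.774566*l^2 + 11.74342*l + 4.03*(0.62*l - 4.7)*(1.24*l - 9.4) - 2.573558)/(0.31*l^2 - 4.7*l + 1.03)^3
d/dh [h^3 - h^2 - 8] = h*(3*h - 2)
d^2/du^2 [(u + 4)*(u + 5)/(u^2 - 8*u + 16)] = 2*(17*u + 148)/(u^4 - 16*u^3 + 96*u^2 - 256*u + 256)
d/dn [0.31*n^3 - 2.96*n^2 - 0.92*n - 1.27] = 0.93*n^2 - 5.92*n - 0.92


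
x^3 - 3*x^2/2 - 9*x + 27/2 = (x - 3)*(x - 3/2)*(x + 3)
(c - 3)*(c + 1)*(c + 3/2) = c^3 - c^2/2 - 6*c - 9/2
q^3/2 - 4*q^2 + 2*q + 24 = (q/2 + 1)*(q - 6)*(q - 4)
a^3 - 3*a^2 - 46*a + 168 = (a - 6)*(a - 4)*(a + 7)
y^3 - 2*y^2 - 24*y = y*(y - 6)*(y + 4)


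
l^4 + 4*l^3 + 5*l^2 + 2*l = l*(l + 1)^2*(l + 2)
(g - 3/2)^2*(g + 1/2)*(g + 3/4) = g^4 - 7*g^3/4 - 9*g^2/8 + 27*g/16 + 27/32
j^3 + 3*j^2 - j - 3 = (j - 1)*(j + 1)*(j + 3)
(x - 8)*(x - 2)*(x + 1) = x^3 - 9*x^2 + 6*x + 16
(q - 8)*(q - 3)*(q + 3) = q^3 - 8*q^2 - 9*q + 72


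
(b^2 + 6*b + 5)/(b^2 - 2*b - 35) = (b + 1)/(b - 7)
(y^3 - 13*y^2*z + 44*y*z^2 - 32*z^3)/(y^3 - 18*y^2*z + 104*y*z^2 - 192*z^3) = (y - z)/(y - 6*z)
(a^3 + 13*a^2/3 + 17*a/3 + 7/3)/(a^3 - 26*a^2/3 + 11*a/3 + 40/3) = (3*a^2 + 10*a + 7)/(3*a^2 - 29*a + 40)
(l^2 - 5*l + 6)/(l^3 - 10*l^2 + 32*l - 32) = (l - 3)/(l^2 - 8*l + 16)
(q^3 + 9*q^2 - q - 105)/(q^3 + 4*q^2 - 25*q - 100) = (q^2 + 4*q - 21)/(q^2 - q - 20)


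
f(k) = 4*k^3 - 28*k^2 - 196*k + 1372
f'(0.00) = -196.00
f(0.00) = 1372.00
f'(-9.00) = 1280.00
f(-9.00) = -2048.00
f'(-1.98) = -38.08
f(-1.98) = 1619.26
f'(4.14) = -222.16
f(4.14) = 364.48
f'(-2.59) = 29.54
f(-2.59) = 1622.32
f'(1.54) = -253.78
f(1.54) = 1018.36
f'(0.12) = -202.55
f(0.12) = 1348.08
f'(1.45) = -251.97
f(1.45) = 1041.12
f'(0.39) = -216.01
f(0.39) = 1291.54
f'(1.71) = -256.67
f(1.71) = 974.97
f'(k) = 12*k^2 - 56*k - 196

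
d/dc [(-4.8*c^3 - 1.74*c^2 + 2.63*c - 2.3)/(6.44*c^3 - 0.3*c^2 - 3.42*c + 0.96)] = (1.4210854715202e-14*c^5 + 12.6456*c^4 - 1.04240000000001*c^3 + 37.3518*c^2 - 4.7208*c - 5.3412)/(41.4736*c^6 - 3.864*c^5 - 43.9596*c^4 + 14.4168*c^3 + 11.1204*c^2 - 6.5664*c + 0.9216)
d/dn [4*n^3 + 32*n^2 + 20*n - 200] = 12*n^2 + 64*n + 20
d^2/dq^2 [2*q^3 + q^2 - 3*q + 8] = 12*q + 2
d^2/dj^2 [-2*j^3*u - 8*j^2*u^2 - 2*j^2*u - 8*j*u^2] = 4*u*(-3*j - 4*u - 1)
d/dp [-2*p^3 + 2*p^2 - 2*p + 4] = -6*p^2 + 4*p - 2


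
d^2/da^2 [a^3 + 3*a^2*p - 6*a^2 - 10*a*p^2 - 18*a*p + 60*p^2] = 6*a + 6*p - 12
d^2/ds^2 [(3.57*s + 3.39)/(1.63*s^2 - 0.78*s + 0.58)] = ((3.26*s - 0.78)*(3.57*s + 3.39)*(6.52*s - 1.56) - (34.9146*s + 5.4822)*(1.63*s^2 - 0.78*s + 0.58))/(1.63*s^2 - 0.78*s + 0.58)^3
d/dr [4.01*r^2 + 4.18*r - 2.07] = 8.02*r + 4.18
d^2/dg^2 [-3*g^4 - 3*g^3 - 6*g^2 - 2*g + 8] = -36*g^2 - 18*g - 12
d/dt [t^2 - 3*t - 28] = 2*t - 3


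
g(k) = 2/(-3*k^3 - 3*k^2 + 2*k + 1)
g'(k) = 2*(9*k^2 + 6*k - 2)/(-3*k^3 - 3*k^2 + 2*k + 1)^2 = 2*(9*k^2 + 6*k - 2)/(3*k^3 + 3*k^2 - 2*k - 1)^2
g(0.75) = -4.41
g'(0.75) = 73.66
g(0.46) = 2.01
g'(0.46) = 5.40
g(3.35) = -0.01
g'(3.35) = 0.01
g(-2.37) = 0.10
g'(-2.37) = 0.18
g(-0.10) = 2.59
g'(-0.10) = -8.40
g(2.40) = -0.04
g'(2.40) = 0.05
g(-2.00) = 0.22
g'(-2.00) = 0.54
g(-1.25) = -6.10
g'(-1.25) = 84.75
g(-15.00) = 0.00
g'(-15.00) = 0.00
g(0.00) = 2.00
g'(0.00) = -4.00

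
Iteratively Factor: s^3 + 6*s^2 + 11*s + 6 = (s + 2)*(s^2 + 4*s + 3) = (s + 1)*(s + 2)*(s + 3)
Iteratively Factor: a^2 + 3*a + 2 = (a + 1)*(a + 2)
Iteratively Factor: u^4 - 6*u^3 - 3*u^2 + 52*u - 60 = (u - 2)*(u^3 - 4*u^2 - 11*u + 30) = (u - 5)*(u - 2)*(u^2 + u - 6) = (u - 5)*(u - 2)^2*(u + 3)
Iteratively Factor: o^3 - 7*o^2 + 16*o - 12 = (o - 2)*(o^2 - 5*o + 6) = (o - 2)^2*(o - 3)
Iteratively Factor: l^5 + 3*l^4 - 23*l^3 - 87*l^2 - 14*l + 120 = (l - 5)*(l^4 + 8*l^3 + 17*l^2 - 2*l - 24) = (l - 5)*(l + 2)*(l^3 + 6*l^2 + 5*l - 12) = (l - 5)*(l - 1)*(l + 2)*(l^2 + 7*l + 12) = (l - 5)*(l - 1)*(l + 2)*(l + 4)*(l + 3)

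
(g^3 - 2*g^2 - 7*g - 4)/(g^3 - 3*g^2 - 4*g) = (g + 1)/g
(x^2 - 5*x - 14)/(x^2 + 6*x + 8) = (x - 7)/(x + 4)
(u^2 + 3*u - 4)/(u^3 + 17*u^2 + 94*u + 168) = (u - 1)/(u^2 + 13*u + 42)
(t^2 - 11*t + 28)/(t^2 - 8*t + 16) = (t - 7)/(t - 4)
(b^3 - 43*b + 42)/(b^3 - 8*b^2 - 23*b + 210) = (b^2 + 6*b - 7)/(b^2 - 2*b - 35)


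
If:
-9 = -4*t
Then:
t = 9/4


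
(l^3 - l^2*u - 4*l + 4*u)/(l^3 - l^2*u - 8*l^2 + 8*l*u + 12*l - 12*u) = (l + 2)/(l - 6)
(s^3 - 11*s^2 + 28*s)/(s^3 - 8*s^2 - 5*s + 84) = s/(s + 3)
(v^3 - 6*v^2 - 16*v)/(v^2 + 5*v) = (v^2 - 6*v - 16)/(v + 5)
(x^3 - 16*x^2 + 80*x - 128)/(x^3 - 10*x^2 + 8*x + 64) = (x - 4)/(x + 2)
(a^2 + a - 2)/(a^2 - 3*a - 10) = (a - 1)/(a - 5)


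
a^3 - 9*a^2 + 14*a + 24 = (a - 6)*(a - 4)*(a + 1)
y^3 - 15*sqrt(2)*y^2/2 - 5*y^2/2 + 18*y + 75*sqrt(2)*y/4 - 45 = (y - 5/2)*(y - 6*sqrt(2))*(y - 3*sqrt(2)/2)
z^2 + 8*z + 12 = (z + 2)*(z + 6)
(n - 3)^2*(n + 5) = n^3 - n^2 - 21*n + 45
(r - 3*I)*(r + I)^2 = r^3 - I*r^2 + 5*r + 3*I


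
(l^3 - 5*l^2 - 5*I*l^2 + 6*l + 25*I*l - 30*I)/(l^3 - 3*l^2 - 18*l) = (l^3 - 5*l^2*(1 + I) + l*(6 + 25*I) - 30*I)/(l*(l^2 - 3*l - 18))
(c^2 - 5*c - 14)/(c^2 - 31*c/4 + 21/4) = 4*(c + 2)/(4*c - 3)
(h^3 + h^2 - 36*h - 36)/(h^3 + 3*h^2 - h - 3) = (h^2 - 36)/(h^2 + 2*h - 3)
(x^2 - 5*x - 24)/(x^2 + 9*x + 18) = (x - 8)/(x + 6)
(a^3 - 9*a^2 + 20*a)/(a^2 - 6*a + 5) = a*(a - 4)/(a - 1)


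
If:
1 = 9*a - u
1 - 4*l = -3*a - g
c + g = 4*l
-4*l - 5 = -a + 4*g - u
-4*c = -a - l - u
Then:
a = -17/3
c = -16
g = -28/3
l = -19/3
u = -52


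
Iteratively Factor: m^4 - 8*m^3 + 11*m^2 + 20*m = (m + 1)*(m^3 - 9*m^2 + 20*m) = m*(m + 1)*(m^2 - 9*m + 20) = m*(m - 4)*(m + 1)*(m - 5)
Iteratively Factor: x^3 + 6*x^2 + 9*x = (x + 3)*(x^2 + 3*x) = (x + 3)^2*(x)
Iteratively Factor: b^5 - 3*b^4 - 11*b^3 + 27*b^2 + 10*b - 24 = (b + 1)*(b^4 - 4*b^3 - 7*b^2 + 34*b - 24) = (b - 2)*(b + 1)*(b^3 - 2*b^2 - 11*b + 12) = (b - 4)*(b - 2)*(b + 1)*(b^2 + 2*b - 3) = (b - 4)*(b - 2)*(b - 1)*(b + 1)*(b + 3)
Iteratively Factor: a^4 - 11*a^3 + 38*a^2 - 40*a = (a - 4)*(a^3 - 7*a^2 + 10*a) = (a - 4)*(a - 2)*(a^2 - 5*a) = (a - 5)*(a - 4)*(a - 2)*(a)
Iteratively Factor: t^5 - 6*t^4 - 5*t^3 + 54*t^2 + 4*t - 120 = (t + 2)*(t^4 - 8*t^3 + 11*t^2 + 32*t - 60) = (t - 3)*(t + 2)*(t^3 - 5*t^2 - 4*t + 20) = (t - 3)*(t + 2)^2*(t^2 - 7*t + 10) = (t - 5)*(t - 3)*(t + 2)^2*(t - 2)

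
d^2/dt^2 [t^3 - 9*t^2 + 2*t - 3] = 6*t - 18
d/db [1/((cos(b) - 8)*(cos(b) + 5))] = (2*cos(b) - 3)*sin(b)/((cos(b) - 8)^2*(cos(b) + 5)^2)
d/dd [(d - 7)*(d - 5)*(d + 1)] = 3*d^2 - 22*d + 23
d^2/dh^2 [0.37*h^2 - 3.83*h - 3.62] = 0.740000000000000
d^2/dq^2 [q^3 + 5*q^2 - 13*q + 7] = 6*q + 10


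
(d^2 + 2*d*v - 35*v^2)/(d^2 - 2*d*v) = (d^2 + 2*d*v - 35*v^2)/(d*(d - 2*v))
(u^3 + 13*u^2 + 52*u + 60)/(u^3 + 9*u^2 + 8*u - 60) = (u + 2)/(u - 2)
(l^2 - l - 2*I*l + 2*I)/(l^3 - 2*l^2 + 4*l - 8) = (l - 1)/(l^2 + 2*l*(-1 + I) - 4*I)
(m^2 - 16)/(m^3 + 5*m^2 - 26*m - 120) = (m - 4)/(m^2 + m - 30)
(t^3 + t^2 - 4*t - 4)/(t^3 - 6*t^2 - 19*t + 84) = (t^3 + t^2 - 4*t - 4)/(t^3 - 6*t^2 - 19*t + 84)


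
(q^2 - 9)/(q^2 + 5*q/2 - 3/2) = 2*(q - 3)/(2*q - 1)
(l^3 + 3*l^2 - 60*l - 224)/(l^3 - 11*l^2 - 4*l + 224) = (l + 7)/(l - 7)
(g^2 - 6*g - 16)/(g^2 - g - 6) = (g - 8)/(g - 3)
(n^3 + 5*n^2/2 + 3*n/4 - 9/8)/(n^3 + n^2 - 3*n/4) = (n + 3/2)/n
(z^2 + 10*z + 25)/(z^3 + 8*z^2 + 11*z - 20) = (z + 5)/(z^2 + 3*z - 4)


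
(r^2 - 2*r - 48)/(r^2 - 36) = (r - 8)/(r - 6)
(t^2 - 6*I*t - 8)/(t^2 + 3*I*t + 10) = (t - 4*I)/(t + 5*I)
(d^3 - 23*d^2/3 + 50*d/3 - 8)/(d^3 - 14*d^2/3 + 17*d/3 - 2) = (d - 4)/(d - 1)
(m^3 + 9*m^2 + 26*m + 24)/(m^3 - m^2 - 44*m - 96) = (m + 2)/(m - 8)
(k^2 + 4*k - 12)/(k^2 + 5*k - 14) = (k + 6)/(k + 7)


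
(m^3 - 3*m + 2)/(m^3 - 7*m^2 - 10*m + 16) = (m - 1)/(m - 8)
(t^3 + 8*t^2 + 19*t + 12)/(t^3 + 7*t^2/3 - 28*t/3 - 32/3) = 3*(t + 3)/(3*t - 8)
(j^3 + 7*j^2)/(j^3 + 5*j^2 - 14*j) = j/(j - 2)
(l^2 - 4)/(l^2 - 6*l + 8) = (l + 2)/(l - 4)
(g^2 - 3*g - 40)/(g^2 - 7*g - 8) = (g + 5)/(g + 1)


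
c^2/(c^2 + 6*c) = c/(c + 6)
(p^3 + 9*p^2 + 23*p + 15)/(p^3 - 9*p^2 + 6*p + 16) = (p^2 + 8*p + 15)/(p^2 - 10*p + 16)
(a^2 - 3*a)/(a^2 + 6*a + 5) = a*(a - 3)/(a^2 + 6*a + 5)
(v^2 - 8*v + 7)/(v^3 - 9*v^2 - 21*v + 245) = (v - 1)/(v^2 - 2*v - 35)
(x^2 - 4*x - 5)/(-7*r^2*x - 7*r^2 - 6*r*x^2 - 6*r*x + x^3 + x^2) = (x - 5)/(-7*r^2 - 6*r*x + x^2)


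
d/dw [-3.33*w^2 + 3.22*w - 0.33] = 3.22 - 6.66*w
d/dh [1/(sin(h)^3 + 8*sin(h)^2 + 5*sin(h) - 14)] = -(3*sin(h)^2 + 16*sin(h) + 5)*cos(h)/(sin(h)^3 + 8*sin(h)^2 + 5*sin(h) - 14)^2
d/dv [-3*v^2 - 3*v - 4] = -6*v - 3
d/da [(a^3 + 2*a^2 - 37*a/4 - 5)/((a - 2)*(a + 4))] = (a^2 - 4*a + 21/4)/(a^2 - 4*a + 4)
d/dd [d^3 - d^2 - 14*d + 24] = 3*d^2 - 2*d - 14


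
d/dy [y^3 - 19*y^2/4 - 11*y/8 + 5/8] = 3*y^2 - 19*y/2 - 11/8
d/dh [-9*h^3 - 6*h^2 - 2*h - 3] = -27*h^2 - 12*h - 2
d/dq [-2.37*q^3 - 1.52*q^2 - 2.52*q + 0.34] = -7.11*q^2 - 3.04*q - 2.52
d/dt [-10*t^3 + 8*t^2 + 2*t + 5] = -30*t^2 + 16*t + 2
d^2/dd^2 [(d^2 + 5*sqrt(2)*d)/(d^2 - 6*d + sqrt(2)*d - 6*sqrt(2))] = 4*(2*sqrt(2)*d^3 + 3*d^3 + 9*sqrt(2)*d^2 + 90*d - 144 + 30*sqrt(2))/(d^6 - 18*d^5 + 3*sqrt(2)*d^5 - 54*sqrt(2)*d^4 + 114*d^4 - 324*d^3 + 326*sqrt(2)*d^3 - 684*sqrt(2)*d^2 + 648*d^2 - 1296*d + 216*sqrt(2)*d - 432*sqrt(2))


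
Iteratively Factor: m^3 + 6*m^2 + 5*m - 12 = (m + 4)*(m^2 + 2*m - 3) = (m - 1)*(m + 4)*(m + 3)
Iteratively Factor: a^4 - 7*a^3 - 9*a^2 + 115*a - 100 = (a + 4)*(a^3 - 11*a^2 + 35*a - 25) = (a - 5)*(a + 4)*(a^2 - 6*a + 5) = (a - 5)*(a - 1)*(a + 4)*(a - 5)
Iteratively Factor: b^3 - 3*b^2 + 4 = (b - 2)*(b^2 - b - 2) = (b - 2)*(b + 1)*(b - 2)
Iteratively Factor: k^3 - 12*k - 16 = (k + 2)*(k^2 - 2*k - 8) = (k - 4)*(k + 2)*(k + 2)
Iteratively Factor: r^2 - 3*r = (r - 3)*(r)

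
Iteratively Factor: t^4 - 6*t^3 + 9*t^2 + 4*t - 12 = (t - 2)*(t^3 - 4*t^2 + t + 6) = (t - 2)*(t + 1)*(t^2 - 5*t + 6) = (t - 2)^2*(t + 1)*(t - 3)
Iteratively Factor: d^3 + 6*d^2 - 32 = (d + 4)*(d^2 + 2*d - 8) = (d - 2)*(d + 4)*(d + 4)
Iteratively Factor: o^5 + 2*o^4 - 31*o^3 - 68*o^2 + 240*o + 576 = (o + 4)*(o^4 - 2*o^3 - 23*o^2 + 24*o + 144) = (o - 4)*(o + 4)*(o^3 + 2*o^2 - 15*o - 36) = (o - 4)^2*(o + 4)*(o^2 + 6*o + 9) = (o - 4)^2*(o + 3)*(o + 4)*(o + 3)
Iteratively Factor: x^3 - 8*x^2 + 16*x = (x - 4)*(x^2 - 4*x) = (x - 4)^2*(x)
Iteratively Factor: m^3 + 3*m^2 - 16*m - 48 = (m - 4)*(m^2 + 7*m + 12) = (m - 4)*(m + 4)*(m + 3)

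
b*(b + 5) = b^2 + 5*b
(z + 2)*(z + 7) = z^2 + 9*z + 14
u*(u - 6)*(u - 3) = u^3 - 9*u^2 + 18*u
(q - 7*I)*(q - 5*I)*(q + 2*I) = q^3 - 10*I*q^2 - 11*q - 70*I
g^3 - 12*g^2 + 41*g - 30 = (g - 6)*(g - 5)*(g - 1)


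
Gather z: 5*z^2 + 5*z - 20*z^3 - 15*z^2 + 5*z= -20*z^3 - 10*z^2 + 10*z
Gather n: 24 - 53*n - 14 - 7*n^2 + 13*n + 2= -7*n^2 - 40*n + 12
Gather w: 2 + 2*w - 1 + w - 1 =3*w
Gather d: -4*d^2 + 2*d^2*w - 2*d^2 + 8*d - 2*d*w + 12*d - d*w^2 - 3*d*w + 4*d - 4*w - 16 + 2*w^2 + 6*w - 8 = d^2*(2*w - 6) + d*(-w^2 - 5*w + 24) + 2*w^2 + 2*w - 24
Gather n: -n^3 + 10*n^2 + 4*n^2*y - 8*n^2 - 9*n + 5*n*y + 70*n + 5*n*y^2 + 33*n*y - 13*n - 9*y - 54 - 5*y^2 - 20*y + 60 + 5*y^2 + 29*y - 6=-n^3 + n^2*(4*y + 2) + n*(5*y^2 + 38*y + 48)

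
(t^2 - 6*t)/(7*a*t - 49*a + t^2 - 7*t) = t*(t - 6)/(7*a*t - 49*a + t^2 - 7*t)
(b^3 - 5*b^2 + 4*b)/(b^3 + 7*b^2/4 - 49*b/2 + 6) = 4*b*(b - 1)/(4*b^2 + 23*b - 6)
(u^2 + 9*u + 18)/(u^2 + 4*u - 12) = (u + 3)/(u - 2)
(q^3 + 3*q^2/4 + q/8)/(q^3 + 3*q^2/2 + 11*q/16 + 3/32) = 4*q/(4*q + 3)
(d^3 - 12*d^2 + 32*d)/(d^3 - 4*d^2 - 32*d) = (d - 4)/(d + 4)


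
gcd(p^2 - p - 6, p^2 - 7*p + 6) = 1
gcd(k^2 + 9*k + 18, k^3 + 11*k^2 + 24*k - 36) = k + 6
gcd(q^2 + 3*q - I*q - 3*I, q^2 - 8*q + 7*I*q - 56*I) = 1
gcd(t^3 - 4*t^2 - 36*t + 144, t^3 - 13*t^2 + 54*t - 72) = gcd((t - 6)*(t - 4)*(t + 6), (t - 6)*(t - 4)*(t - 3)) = t^2 - 10*t + 24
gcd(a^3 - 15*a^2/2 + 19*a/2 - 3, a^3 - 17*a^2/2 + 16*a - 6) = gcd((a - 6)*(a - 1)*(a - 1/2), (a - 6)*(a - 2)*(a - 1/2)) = a^2 - 13*a/2 + 3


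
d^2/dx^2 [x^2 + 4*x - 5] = 2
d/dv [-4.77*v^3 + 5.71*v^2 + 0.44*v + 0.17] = -14.31*v^2 + 11.42*v + 0.44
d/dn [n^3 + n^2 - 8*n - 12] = 3*n^2 + 2*n - 8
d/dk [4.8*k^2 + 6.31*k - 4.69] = 9.6*k + 6.31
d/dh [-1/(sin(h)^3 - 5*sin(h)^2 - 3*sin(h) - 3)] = -(10*sin(h) + 3*cos(h)^2)*cos(h)/(-sin(h)^3 + 5*sin(h)^2 + 3*sin(h) + 3)^2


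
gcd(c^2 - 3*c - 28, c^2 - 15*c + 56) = c - 7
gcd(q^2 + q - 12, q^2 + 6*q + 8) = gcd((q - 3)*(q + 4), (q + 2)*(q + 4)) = q + 4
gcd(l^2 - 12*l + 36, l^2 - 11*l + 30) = l - 6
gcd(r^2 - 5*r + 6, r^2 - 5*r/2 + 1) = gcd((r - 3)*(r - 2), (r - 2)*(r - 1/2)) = r - 2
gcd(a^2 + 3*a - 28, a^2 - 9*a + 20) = a - 4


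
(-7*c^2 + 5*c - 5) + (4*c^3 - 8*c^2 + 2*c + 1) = 4*c^3 - 15*c^2 + 7*c - 4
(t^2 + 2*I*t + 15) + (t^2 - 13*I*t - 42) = 2*t^2 - 11*I*t - 27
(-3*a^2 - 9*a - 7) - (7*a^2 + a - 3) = -10*a^2 - 10*a - 4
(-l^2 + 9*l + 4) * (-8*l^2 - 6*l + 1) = 8*l^4 - 66*l^3 - 87*l^2 - 15*l + 4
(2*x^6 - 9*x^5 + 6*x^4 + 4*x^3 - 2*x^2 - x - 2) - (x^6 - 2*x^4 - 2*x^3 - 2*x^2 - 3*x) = x^6 - 9*x^5 + 8*x^4 + 6*x^3 + 2*x - 2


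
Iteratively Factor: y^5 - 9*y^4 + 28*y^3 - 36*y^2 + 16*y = (y - 1)*(y^4 - 8*y^3 + 20*y^2 - 16*y) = y*(y - 1)*(y^3 - 8*y^2 + 20*y - 16) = y*(y - 2)*(y - 1)*(y^2 - 6*y + 8) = y*(y - 2)^2*(y - 1)*(y - 4)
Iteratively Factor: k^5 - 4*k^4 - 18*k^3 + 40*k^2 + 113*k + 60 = (k - 5)*(k^4 + k^3 - 13*k^2 - 25*k - 12) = (k - 5)*(k - 4)*(k^3 + 5*k^2 + 7*k + 3) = (k - 5)*(k - 4)*(k + 1)*(k^2 + 4*k + 3) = (k - 5)*(k - 4)*(k + 1)^2*(k + 3)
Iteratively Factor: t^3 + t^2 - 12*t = (t)*(t^2 + t - 12) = t*(t - 3)*(t + 4)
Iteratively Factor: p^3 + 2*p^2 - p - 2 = (p + 1)*(p^2 + p - 2) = (p - 1)*(p + 1)*(p + 2)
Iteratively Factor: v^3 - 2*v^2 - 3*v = (v + 1)*(v^2 - 3*v) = (v - 3)*(v + 1)*(v)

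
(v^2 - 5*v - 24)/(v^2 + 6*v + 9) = (v - 8)/(v + 3)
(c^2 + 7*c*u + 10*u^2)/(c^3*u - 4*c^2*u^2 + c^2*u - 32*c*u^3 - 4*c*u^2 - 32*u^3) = (-c^2 - 7*c*u - 10*u^2)/(u*(-c^3 + 4*c^2*u - c^2 + 32*c*u^2 + 4*c*u + 32*u^2))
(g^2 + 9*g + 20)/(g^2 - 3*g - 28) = (g + 5)/(g - 7)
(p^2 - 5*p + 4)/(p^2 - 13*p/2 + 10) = 2*(p - 1)/(2*p - 5)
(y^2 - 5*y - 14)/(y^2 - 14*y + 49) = (y + 2)/(y - 7)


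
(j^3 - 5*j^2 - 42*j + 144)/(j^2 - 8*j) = j + 3 - 18/j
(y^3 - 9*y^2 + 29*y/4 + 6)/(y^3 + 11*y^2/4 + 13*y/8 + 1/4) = 2*(2*y^2 - 19*y + 24)/(4*y^2 + 9*y + 2)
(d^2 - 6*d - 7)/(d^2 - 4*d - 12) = (-d^2 + 6*d + 7)/(-d^2 + 4*d + 12)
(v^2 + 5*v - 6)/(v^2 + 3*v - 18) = (v - 1)/(v - 3)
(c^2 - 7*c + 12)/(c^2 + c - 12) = (c - 4)/(c + 4)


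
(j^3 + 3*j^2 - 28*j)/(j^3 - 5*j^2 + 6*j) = (j^2 + 3*j - 28)/(j^2 - 5*j + 6)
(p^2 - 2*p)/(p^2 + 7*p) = (p - 2)/(p + 7)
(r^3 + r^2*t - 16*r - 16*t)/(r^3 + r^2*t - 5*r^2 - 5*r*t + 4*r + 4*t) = (r + 4)/(r - 1)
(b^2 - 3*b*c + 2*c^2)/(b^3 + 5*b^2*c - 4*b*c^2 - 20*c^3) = (b - c)/(b^2 + 7*b*c + 10*c^2)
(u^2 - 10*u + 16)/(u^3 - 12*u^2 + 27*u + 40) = (u - 2)/(u^2 - 4*u - 5)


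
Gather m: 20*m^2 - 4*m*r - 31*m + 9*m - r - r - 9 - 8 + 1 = 20*m^2 + m*(-4*r - 22) - 2*r - 16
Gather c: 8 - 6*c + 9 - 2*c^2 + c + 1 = -2*c^2 - 5*c + 18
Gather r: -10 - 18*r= -18*r - 10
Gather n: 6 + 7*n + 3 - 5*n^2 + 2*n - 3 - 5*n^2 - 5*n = -10*n^2 + 4*n + 6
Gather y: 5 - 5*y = 5 - 5*y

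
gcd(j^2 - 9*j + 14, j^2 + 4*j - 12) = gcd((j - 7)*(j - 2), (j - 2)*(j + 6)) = j - 2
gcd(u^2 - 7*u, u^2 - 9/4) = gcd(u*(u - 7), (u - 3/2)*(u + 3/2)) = 1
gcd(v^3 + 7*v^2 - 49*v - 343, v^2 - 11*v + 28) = v - 7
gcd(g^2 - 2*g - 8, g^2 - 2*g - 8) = g^2 - 2*g - 8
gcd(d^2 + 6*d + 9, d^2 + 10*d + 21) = d + 3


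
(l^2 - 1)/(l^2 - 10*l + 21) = (l^2 - 1)/(l^2 - 10*l + 21)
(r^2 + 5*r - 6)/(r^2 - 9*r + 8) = (r + 6)/(r - 8)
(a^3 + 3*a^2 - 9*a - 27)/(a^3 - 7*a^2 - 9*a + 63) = (a + 3)/(a - 7)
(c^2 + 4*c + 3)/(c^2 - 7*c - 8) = (c + 3)/(c - 8)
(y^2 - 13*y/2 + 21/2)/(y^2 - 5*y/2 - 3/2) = (2*y - 7)/(2*y + 1)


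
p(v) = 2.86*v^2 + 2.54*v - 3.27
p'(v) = 5.72*v + 2.54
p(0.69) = -0.16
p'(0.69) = 6.49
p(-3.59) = 24.47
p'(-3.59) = -17.99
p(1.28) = 4.67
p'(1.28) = 9.86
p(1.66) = 8.83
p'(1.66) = 12.04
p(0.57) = -0.89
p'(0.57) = 5.80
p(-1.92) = 2.40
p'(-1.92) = -8.44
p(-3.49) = 22.70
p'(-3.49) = -17.42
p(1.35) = 5.37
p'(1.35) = 10.26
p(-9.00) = 205.53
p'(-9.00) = -48.94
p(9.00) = 251.25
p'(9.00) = 54.02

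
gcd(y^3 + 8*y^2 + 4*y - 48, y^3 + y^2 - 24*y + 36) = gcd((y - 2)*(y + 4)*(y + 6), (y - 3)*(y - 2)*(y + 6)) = y^2 + 4*y - 12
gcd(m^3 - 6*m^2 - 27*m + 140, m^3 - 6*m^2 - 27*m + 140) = m^3 - 6*m^2 - 27*m + 140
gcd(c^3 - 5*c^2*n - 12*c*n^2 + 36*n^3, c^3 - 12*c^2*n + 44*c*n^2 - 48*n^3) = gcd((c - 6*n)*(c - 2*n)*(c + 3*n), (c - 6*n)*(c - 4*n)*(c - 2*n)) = c^2 - 8*c*n + 12*n^2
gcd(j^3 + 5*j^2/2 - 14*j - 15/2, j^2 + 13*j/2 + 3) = j + 1/2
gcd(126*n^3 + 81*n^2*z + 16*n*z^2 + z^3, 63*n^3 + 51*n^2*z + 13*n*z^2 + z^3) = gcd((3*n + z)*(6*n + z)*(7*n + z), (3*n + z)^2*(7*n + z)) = 21*n^2 + 10*n*z + z^2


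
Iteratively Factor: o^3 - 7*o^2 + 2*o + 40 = (o - 4)*(o^2 - 3*o - 10) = (o - 5)*(o - 4)*(o + 2)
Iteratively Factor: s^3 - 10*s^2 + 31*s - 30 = (s - 3)*(s^2 - 7*s + 10) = (s - 3)*(s - 2)*(s - 5)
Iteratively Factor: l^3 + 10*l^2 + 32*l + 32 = (l + 4)*(l^2 + 6*l + 8) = (l + 4)^2*(l + 2)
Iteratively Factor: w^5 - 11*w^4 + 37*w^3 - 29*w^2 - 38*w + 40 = (w - 2)*(w^4 - 9*w^3 + 19*w^2 + 9*w - 20) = (w - 5)*(w - 2)*(w^3 - 4*w^2 - w + 4) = (w - 5)*(w - 4)*(w - 2)*(w^2 - 1) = (w - 5)*(w - 4)*(w - 2)*(w + 1)*(w - 1)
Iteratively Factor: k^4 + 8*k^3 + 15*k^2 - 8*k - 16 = (k + 4)*(k^3 + 4*k^2 - k - 4) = (k + 1)*(k + 4)*(k^2 + 3*k - 4) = (k - 1)*(k + 1)*(k + 4)*(k + 4)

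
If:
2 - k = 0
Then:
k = 2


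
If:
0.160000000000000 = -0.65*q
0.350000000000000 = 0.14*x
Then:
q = -0.25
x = 2.50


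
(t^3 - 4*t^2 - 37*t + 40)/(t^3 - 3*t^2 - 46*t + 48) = (t + 5)/(t + 6)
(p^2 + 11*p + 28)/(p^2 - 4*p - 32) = (p + 7)/(p - 8)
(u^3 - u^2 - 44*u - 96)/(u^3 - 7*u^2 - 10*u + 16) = (u^2 + 7*u + 12)/(u^2 + u - 2)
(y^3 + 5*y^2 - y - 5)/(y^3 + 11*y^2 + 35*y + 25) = (y - 1)/(y + 5)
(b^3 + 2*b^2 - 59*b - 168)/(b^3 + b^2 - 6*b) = (b^2 - b - 56)/(b*(b - 2))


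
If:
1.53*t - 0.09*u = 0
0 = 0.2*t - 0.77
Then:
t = 3.85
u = 65.45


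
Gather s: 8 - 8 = 0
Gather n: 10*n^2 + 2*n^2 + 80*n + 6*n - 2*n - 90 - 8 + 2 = 12*n^2 + 84*n - 96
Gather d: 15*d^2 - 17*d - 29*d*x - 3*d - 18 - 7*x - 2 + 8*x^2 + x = 15*d^2 + d*(-29*x - 20) + 8*x^2 - 6*x - 20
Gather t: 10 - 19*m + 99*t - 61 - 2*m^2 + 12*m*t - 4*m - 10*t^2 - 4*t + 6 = -2*m^2 - 23*m - 10*t^2 + t*(12*m + 95) - 45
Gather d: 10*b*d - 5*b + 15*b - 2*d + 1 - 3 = 10*b + d*(10*b - 2) - 2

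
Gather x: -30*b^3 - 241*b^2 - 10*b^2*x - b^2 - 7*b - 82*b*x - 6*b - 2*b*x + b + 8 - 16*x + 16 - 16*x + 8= -30*b^3 - 242*b^2 - 12*b + x*(-10*b^2 - 84*b - 32) + 32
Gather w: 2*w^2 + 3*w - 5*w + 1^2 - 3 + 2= 2*w^2 - 2*w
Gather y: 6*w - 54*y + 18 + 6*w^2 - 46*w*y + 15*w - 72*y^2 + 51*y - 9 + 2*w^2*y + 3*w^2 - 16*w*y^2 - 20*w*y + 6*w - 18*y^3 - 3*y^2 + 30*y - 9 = 9*w^2 + 27*w - 18*y^3 + y^2*(-16*w - 75) + y*(2*w^2 - 66*w + 27)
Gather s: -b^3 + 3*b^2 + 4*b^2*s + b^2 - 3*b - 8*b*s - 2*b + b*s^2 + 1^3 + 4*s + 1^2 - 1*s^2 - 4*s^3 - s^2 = -b^3 + 4*b^2 - 5*b - 4*s^3 + s^2*(b - 2) + s*(4*b^2 - 8*b + 4) + 2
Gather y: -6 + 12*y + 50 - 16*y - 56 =-4*y - 12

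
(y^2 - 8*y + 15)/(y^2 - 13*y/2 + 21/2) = 2*(y - 5)/(2*y - 7)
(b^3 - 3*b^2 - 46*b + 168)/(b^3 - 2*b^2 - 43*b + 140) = (b - 6)/(b - 5)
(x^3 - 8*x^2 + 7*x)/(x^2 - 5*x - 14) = x*(x - 1)/(x + 2)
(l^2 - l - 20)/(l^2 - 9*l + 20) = (l + 4)/(l - 4)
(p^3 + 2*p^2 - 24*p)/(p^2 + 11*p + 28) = p*(p^2 + 2*p - 24)/(p^2 + 11*p + 28)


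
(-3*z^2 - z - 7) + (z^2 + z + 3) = -2*z^2 - 4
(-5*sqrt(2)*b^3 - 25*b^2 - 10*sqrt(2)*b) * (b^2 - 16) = -5*sqrt(2)*b^5 - 25*b^4 + 70*sqrt(2)*b^3 + 400*b^2 + 160*sqrt(2)*b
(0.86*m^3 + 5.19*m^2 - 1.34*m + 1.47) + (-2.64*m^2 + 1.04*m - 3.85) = 0.86*m^3 + 2.55*m^2 - 0.3*m - 2.38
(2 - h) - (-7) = 9 - h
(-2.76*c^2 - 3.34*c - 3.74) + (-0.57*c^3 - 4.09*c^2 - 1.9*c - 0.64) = -0.57*c^3 - 6.85*c^2 - 5.24*c - 4.38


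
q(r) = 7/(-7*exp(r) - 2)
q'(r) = 49*exp(r)/(-7*exp(r) - 2)^2 = 49*exp(r)/(7*exp(r) + 2)^2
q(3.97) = -0.02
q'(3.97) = 0.02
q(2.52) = -0.08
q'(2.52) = 0.08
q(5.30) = -0.00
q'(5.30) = 0.00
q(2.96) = -0.05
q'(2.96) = 0.05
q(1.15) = -0.29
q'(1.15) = 0.27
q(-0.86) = -1.41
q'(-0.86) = 0.84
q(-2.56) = -2.75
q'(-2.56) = 0.59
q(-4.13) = -3.31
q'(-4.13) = 0.18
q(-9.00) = -3.50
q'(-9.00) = 0.00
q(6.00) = 0.00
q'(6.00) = 0.00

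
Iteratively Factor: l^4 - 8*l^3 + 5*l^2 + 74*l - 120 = (l - 2)*(l^3 - 6*l^2 - 7*l + 60) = (l - 5)*(l - 2)*(l^2 - l - 12) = (l - 5)*(l - 2)*(l + 3)*(l - 4)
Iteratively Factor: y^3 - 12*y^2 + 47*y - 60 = (y - 5)*(y^2 - 7*y + 12) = (y - 5)*(y - 3)*(y - 4)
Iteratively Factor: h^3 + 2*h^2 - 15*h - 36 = (h + 3)*(h^2 - h - 12) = (h - 4)*(h + 3)*(h + 3)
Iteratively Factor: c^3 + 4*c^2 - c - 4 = (c + 4)*(c^2 - 1) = (c - 1)*(c + 4)*(c + 1)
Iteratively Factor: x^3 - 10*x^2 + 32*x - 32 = (x - 4)*(x^2 - 6*x + 8) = (x - 4)^2*(x - 2)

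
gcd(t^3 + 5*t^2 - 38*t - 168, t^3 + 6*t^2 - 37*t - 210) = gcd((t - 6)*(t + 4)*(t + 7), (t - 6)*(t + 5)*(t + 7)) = t^2 + t - 42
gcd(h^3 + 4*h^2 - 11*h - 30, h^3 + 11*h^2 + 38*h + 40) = h^2 + 7*h + 10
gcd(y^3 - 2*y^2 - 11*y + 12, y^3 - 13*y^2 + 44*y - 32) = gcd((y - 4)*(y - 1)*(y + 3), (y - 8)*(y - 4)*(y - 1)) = y^2 - 5*y + 4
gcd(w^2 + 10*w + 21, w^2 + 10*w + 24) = 1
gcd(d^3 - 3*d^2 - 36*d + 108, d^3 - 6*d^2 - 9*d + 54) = d^2 - 9*d + 18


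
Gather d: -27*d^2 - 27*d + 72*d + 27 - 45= -27*d^2 + 45*d - 18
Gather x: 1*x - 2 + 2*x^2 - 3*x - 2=2*x^2 - 2*x - 4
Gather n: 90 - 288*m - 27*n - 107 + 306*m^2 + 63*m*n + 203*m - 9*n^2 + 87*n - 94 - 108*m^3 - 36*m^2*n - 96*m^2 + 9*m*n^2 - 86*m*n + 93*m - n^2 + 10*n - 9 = -108*m^3 + 210*m^2 + 8*m + n^2*(9*m - 10) + n*(-36*m^2 - 23*m + 70) - 120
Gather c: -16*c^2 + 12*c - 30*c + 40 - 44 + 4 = -16*c^2 - 18*c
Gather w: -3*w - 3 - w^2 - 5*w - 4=-w^2 - 8*w - 7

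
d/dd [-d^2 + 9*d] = 9 - 2*d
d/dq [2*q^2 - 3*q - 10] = 4*q - 3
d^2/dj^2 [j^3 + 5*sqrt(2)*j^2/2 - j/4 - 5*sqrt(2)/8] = 6*j + 5*sqrt(2)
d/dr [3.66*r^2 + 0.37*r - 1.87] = 7.32*r + 0.37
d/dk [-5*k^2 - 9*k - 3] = -10*k - 9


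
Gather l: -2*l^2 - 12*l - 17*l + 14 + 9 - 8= -2*l^2 - 29*l + 15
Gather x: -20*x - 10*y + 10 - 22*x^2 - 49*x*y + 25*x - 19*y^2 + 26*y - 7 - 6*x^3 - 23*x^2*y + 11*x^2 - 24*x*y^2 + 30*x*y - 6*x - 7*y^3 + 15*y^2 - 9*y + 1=-6*x^3 + x^2*(-23*y - 11) + x*(-24*y^2 - 19*y - 1) - 7*y^3 - 4*y^2 + 7*y + 4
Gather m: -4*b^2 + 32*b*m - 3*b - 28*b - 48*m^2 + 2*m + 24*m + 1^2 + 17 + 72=-4*b^2 - 31*b - 48*m^2 + m*(32*b + 26) + 90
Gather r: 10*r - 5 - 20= 10*r - 25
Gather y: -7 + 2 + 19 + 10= 24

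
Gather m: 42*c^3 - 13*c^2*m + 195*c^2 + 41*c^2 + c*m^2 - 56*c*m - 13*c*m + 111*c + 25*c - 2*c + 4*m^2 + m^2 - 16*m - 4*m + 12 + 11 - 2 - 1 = 42*c^3 + 236*c^2 + 134*c + m^2*(c + 5) + m*(-13*c^2 - 69*c - 20) + 20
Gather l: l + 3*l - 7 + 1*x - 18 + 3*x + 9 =4*l + 4*x - 16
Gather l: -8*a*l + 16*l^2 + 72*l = 16*l^2 + l*(72 - 8*a)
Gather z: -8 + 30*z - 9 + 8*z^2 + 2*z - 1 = 8*z^2 + 32*z - 18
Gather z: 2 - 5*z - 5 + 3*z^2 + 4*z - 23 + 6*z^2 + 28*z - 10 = 9*z^2 + 27*z - 36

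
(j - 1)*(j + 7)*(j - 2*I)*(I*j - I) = I*j^4 + 2*j^3 + 5*I*j^3 + 10*j^2 - 13*I*j^2 - 26*j + 7*I*j + 14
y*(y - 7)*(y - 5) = y^3 - 12*y^2 + 35*y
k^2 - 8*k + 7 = (k - 7)*(k - 1)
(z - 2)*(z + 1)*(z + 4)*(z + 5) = z^4 + 8*z^3 + 9*z^2 - 38*z - 40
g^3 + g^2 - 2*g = g*(g - 1)*(g + 2)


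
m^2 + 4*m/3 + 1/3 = (m + 1/3)*(m + 1)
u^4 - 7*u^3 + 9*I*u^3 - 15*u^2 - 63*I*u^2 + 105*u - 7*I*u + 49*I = (u - 7)*(u + I)^2*(u + 7*I)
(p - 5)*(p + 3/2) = p^2 - 7*p/2 - 15/2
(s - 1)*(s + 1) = s^2 - 1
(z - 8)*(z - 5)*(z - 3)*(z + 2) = z^4 - 14*z^3 + 47*z^2 + 38*z - 240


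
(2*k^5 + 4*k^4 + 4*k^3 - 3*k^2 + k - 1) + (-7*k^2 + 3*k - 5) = 2*k^5 + 4*k^4 + 4*k^3 - 10*k^2 + 4*k - 6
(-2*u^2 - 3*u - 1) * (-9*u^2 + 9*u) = 18*u^4 + 9*u^3 - 18*u^2 - 9*u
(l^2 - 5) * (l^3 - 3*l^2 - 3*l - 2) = l^5 - 3*l^4 - 8*l^3 + 13*l^2 + 15*l + 10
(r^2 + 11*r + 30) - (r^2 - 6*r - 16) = 17*r + 46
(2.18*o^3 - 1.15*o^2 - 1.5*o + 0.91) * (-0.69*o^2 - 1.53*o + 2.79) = -1.5042*o^5 - 2.5419*o^4 + 8.8767*o^3 - 1.5414*o^2 - 5.5773*o + 2.5389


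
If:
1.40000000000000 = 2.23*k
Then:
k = 0.63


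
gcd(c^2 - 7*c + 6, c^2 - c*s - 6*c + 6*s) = c - 6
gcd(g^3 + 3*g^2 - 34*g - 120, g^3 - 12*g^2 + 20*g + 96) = g - 6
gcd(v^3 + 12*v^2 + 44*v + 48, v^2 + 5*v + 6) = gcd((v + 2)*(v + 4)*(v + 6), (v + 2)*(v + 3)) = v + 2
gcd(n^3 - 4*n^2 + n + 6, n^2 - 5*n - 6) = n + 1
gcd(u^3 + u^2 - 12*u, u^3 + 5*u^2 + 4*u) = u^2 + 4*u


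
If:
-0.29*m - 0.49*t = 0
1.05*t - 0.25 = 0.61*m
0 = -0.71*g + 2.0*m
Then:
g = -0.57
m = -0.20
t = 0.12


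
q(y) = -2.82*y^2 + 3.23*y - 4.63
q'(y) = 3.23 - 5.64*y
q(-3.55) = -51.64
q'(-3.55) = 23.25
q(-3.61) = -53.04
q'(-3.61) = 23.59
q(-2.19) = -25.23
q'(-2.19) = 15.58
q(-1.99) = -22.23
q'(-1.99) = 14.45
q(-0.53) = -7.13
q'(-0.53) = 6.22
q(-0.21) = -5.43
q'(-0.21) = 4.41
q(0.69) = -3.74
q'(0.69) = -0.66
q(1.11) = -4.52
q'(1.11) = -3.03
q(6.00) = -86.77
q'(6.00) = -30.61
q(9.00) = -203.98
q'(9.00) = -47.53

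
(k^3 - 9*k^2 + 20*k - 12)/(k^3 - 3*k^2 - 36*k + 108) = (k^2 - 3*k + 2)/(k^2 + 3*k - 18)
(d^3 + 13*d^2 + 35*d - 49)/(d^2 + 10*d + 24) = (d^3 + 13*d^2 + 35*d - 49)/(d^2 + 10*d + 24)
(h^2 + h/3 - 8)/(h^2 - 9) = (h - 8/3)/(h - 3)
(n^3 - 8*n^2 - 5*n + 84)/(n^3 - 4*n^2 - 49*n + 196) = (n + 3)/(n + 7)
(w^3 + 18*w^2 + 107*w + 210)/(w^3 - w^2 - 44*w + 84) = (w^2 + 11*w + 30)/(w^2 - 8*w + 12)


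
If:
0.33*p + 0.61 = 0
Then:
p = -1.85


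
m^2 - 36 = (m - 6)*(m + 6)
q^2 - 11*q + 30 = (q - 6)*(q - 5)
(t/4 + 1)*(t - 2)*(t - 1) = t^3/4 + t^2/4 - 5*t/2 + 2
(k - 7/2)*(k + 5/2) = k^2 - k - 35/4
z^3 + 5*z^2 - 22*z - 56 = (z - 4)*(z + 2)*(z + 7)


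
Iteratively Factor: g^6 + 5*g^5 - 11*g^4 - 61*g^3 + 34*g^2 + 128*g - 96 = (g + 4)*(g^5 + g^4 - 15*g^3 - g^2 + 38*g - 24) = (g + 2)*(g + 4)*(g^4 - g^3 - 13*g^2 + 25*g - 12) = (g - 3)*(g + 2)*(g + 4)*(g^3 + 2*g^2 - 7*g + 4) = (g - 3)*(g - 1)*(g + 2)*(g + 4)*(g^2 + 3*g - 4) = (g - 3)*(g - 1)^2*(g + 2)*(g + 4)*(g + 4)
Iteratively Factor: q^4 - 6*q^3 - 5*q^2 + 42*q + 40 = (q - 4)*(q^3 - 2*q^2 - 13*q - 10) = (q - 4)*(q + 1)*(q^2 - 3*q - 10) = (q - 4)*(q + 1)*(q + 2)*(q - 5)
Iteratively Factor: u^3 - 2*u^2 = (u)*(u^2 - 2*u) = u*(u - 2)*(u)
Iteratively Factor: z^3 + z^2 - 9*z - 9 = (z + 1)*(z^2 - 9) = (z + 1)*(z + 3)*(z - 3)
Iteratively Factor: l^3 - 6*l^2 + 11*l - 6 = (l - 2)*(l^2 - 4*l + 3) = (l - 2)*(l - 1)*(l - 3)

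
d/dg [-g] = -1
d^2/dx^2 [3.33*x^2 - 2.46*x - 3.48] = 6.66000000000000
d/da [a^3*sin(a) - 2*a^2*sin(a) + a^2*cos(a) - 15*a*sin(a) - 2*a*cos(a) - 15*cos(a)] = a^3*cos(a) - 2*sqrt(2)*a^2*cos(a + pi/4) - 2*a*sin(a) - 13*a*cos(a) - 2*cos(a)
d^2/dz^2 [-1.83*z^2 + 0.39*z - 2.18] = -3.66000000000000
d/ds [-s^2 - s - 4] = -2*s - 1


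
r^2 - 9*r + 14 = (r - 7)*(r - 2)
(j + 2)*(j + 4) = j^2 + 6*j + 8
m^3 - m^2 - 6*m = m*(m - 3)*(m + 2)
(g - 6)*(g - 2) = g^2 - 8*g + 12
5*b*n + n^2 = n*(5*b + n)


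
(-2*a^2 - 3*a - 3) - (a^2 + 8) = -3*a^2 - 3*a - 11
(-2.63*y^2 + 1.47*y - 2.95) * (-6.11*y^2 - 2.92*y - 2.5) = 16.0693*y^4 - 1.3021*y^3 + 20.3071*y^2 + 4.939*y + 7.375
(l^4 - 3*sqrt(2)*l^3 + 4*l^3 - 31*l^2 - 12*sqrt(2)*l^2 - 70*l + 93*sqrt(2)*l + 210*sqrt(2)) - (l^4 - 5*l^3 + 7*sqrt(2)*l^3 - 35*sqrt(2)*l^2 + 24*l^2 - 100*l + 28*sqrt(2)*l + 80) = -10*sqrt(2)*l^3 + 9*l^3 - 55*l^2 + 23*sqrt(2)*l^2 + 30*l + 65*sqrt(2)*l - 80 + 210*sqrt(2)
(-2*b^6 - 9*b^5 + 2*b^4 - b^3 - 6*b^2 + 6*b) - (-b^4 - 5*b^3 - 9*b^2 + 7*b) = -2*b^6 - 9*b^5 + 3*b^4 + 4*b^3 + 3*b^2 - b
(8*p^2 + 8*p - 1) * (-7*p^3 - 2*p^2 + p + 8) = -56*p^5 - 72*p^4 - p^3 + 74*p^2 + 63*p - 8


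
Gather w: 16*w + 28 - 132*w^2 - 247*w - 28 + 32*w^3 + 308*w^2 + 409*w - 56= 32*w^3 + 176*w^2 + 178*w - 56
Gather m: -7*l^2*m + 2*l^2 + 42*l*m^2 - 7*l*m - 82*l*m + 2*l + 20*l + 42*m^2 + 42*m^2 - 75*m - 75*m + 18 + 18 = 2*l^2 + 22*l + m^2*(42*l + 84) + m*(-7*l^2 - 89*l - 150) + 36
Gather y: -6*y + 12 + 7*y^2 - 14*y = 7*y^2 - 20*y + 12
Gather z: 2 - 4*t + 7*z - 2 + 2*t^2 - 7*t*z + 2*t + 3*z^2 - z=2*t^2 - 2*t + 3*z^2 + z*(6 - 7*t)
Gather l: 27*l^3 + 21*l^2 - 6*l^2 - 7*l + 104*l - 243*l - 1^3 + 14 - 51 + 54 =27*l^3 + 15*l^2 - 146*l + 16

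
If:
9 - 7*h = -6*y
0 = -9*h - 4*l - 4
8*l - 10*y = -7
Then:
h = 42/89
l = -367/178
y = -169/178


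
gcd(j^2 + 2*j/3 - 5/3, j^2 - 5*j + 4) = j - 1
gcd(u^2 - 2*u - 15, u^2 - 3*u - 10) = u - 5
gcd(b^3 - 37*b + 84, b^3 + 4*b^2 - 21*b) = b^2 + 4*b - 21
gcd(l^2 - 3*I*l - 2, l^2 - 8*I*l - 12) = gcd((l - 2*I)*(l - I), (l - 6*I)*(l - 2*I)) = l - 2*I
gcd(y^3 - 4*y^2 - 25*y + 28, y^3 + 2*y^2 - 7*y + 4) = y^2 + 3*y - 4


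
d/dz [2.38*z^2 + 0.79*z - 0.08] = 4.76*z + 0.79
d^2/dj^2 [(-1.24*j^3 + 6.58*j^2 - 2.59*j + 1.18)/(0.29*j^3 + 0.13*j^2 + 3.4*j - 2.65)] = (2.22044604925031e-16*j^7 + 1.200252*j^6 + 6.028926*j^5 - 49.757562*j^4 + 41.186054*j^3 + 63.850812*j^2 - 49.03059*j + 73.83892)/(0.024389*j^9 + 0.032799*j^8 + 0.872523*j^7 + 0.102682*j^6 + 9.63015*j^5 - 11.303355*j^4 + 38.385775*j^3 - 89.163225*j^2 + 71.6295*j - 18.609625)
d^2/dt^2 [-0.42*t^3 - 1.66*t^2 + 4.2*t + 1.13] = -2.52*t - 3.32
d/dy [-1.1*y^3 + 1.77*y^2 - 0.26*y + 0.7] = -3.3*y^2 + 3.54*y - 0.26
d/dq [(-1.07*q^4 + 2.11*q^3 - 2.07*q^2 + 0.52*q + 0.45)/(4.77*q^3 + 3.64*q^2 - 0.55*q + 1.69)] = (-5.1039*q^6 - 7.7896*q^5 + 19.3198*q^4 - 14.515*q^3 + 3.5039*q^2 - 10.2726*q + 1.1263)/(22.7529*q^6 + 34.7256*q^5 + 8.0026*q^4 + 12.1186*q^3 + 12.6057*q^2 - 1.859*q + 2.8561)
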